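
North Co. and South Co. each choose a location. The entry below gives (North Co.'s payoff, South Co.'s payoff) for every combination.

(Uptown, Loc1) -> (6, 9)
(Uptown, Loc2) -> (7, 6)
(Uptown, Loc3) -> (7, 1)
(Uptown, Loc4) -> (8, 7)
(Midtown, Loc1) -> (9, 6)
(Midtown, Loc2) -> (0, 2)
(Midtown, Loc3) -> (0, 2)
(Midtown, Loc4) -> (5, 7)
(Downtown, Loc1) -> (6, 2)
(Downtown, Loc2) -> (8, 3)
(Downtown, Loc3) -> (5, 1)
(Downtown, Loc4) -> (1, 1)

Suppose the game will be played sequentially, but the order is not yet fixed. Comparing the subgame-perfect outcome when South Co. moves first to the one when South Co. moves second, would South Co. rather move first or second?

If North Co. leads: South Co.'s best replies are Uptown→Loc1, Midtown→Loc4, Downtown→Loc2; North Co.'s induced payoffs 6, 5, 8; outcome (Downtown, Loc2), payoffs (8, 3).
If South Co. leads: North Co.'s best replies are Loc1→Midtown, Loc2→Downtown, Loc3→Uptown, Loc4→Uptown; South Co.'s induced payoffs 6, 3, 1, 7; outcome (Uptown, Loc4), payoffs (8, 7).
South Co. gets 7 moving first and 3 moving second, so South Co. prefers to move first.

first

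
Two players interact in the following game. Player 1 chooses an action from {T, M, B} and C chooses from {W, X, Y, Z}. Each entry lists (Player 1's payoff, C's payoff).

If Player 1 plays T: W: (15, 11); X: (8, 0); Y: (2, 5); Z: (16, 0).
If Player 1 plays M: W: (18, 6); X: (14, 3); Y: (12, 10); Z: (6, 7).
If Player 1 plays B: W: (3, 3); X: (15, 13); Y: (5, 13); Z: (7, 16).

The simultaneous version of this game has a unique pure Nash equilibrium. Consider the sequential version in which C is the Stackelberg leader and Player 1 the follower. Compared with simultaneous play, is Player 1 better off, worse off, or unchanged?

better off

Backward induction with C moving first.
- W: BR = M, leader payoff 6.
- X: BR = B, leader payoff 13.
- Y: BR = M, leader payoff 10.
- Z: BR = T, leader payoff 0.
Maximizing over 6, 13, 10, 0, C chooses X. Subgame-perfect outcome: (B, X) with payoffs (15, 13).
Under simultaneous play:
Player 1's best replies: W→M; X→B; Y→M; Z→T.
C's best replies: T→W; M→Y; B→Z.
Only (M, Y) has each player best-responding; Nash payoffs (12, 10).
Player 1 earns 15 sequentially versus 12 at the Nash outcome: better off.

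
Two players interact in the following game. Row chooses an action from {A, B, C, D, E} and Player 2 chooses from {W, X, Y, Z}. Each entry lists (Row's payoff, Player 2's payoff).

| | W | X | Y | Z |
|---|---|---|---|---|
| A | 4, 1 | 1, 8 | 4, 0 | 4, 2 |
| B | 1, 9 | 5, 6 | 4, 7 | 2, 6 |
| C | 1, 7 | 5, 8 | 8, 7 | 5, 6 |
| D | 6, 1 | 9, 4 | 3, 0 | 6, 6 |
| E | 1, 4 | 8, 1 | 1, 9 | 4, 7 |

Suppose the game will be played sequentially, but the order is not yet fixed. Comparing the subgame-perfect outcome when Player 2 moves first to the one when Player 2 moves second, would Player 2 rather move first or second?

If Row leads: Player 2's best replies are A→X, B→W, C→X, D→Z, E→Y; Row's induced payoffs 1, 1, 5, 6, 1; outcome (D, Z), payoffs (6, 6).
If Player 2 leads: Row's best replies are W→D, X→D, Y→C, Z→D; Player 2's induced payoffs 1, 4, 7, 6; outcome (C, Y), payoffs (8, 7).
Player 2 gets 7 moving first and 6 moving second, so Player 2 prefers to move first.

first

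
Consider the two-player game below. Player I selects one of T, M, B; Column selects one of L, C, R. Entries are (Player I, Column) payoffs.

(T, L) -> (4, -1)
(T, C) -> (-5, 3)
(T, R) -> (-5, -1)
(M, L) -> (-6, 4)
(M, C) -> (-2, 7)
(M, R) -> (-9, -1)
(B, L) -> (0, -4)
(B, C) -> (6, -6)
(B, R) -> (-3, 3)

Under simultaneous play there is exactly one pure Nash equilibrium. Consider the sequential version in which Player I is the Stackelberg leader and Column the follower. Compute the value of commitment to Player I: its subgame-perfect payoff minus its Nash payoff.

1

Column best-responds to each possible Player I move:
- T: BR = C, leader payoff -5.
- M: BR = C, leader payoff -2.
- B: BR = R, leader payoff -3.
Maximizing over -5, -2, -3, Player I chooses M. Subgame-perfect outcome: (M, C) with payoffs (-2, 7).
Under simultaneous play:
Player I's best replies: L→T; C→B; R→B.
Column's best replies: T→C; M→C; B→R.
Only (B, R) has each player best-responding; Nash payoffs (-3, 3).
Player I's commitment gain: -2 − -3 = 1.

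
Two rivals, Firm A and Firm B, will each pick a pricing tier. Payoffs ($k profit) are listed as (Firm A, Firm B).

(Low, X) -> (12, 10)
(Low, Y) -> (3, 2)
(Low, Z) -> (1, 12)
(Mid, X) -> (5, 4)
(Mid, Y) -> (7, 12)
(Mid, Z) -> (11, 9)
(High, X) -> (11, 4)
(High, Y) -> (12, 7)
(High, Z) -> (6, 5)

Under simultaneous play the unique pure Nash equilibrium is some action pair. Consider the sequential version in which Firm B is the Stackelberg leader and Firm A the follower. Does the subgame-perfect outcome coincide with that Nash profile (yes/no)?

no

Work backward from Firm A's decision.
- X: BR = Low, leader payoff 10.
- Y: BR = High, leader payoff 7.
- Z: BR = Mid, leader payoff 9.
Maximizing over 10, 7, 9, Firm B chooses X. Subgame-perfect outcome: (Low, X) with payoffs (12, 10).
Now find the simultaneous Nash equilibrium.
Firm A's best replies: X→Low; Y→High; Z→Mid.
Firm B's best replies: Low→Z; Mid→Y; High→Y.
Only (High, Y) has each player best-responding; Nash payoffs (12, 7).
Sequential outcome (Low, X) differs from the Nash profile (High, Y).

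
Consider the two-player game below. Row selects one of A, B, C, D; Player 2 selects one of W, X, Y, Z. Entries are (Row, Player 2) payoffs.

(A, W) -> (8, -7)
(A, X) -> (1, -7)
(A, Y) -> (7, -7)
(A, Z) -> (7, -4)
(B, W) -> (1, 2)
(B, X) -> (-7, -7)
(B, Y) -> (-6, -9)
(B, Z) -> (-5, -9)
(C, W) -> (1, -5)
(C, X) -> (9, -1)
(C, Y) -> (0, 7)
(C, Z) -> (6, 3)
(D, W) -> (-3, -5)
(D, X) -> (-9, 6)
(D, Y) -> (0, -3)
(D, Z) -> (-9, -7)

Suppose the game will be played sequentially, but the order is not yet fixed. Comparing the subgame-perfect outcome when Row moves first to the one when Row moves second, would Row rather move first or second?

second

If Row leads: Player 2's best replies are A→Z, B→W, C→Y, D→X; Row's induced payoffs 7, 1, 0, -9; outcome (A, Z), payoffs (7, -4).
If Player 2 leads: Row's best replies are W→A, X→C, Y→A, Z→A; Player 2's induced payoffs -7, -1, -7, -4; outcome (C, X), payoffs (9, -1).
Row gets 7 moving first and 9 moving second, so Row prefers to move second.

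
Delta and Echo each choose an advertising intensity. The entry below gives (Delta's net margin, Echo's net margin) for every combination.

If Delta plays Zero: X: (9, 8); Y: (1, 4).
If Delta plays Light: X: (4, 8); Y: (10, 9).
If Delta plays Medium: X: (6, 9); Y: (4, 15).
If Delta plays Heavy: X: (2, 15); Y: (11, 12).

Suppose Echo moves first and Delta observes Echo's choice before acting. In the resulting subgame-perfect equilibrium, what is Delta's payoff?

11

Work backward from Delta's decision.
- X → Delta plays Zero (best of 9, 4, 6, 2); Echo gets 8.
- Y → Delta plays Heavy (best of 1, 10, 4, 11); Echo gets 12.
Maximizing over 8, 12, Echo chooses Y. Subgame-perfect outcome: (Heavy, Y) with payoffs (11, 12).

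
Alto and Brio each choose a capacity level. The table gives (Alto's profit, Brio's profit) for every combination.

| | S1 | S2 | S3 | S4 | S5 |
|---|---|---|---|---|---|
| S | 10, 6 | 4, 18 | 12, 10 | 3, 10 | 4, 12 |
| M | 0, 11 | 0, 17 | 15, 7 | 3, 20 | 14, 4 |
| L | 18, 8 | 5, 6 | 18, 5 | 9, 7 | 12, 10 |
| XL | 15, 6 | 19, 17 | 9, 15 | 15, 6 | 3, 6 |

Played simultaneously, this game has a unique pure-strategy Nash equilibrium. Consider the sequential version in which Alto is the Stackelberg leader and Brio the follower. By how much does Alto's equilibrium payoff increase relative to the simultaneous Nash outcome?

Work backward from Brio's decision.
- S: Brio compares 6, 18, 10, 10, 12 and picks S2; Alto would get 4.
- M: Brio compares 11, 17, 7, 20, 4 and picks S4; Alto would get 3.
- L: Brio compares 8, 6, 5, 7, 10 and picks S5; Alto would get 12.
- XL: Brio compares 6, 17, 15, 6, 6 and picks S2; Alto would get 19.
Maximizing over 4, 3, 12, 19, Alto chooses XL. Subgame-perfect outcome: (XL, S2) with payoffs (19, 17).
Now find the simultaneous Nash equilibrium.
Alto's best replies: S1→L; S2→XL; S3→L; S4→XL; S5→M.
Brio's best replies: S→S2; M→S4; L→S5; XL→S2.
Only (XL, S2) has each player best-responding; Nash payoffs (19, 17).
Alto's commitment gain: 19 − 19 = 0.

0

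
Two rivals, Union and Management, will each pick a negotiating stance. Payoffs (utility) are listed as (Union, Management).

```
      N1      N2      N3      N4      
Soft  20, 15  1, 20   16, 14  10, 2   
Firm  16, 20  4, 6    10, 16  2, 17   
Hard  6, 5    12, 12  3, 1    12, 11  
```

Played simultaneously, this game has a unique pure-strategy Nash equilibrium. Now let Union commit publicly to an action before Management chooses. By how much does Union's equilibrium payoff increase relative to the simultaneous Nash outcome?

Solve by backward induction (Union leads).
- Soft: BR = N2, leader payoff 1.
- Firm: BR = N1, leader payoff 16.
- Hard: BR = N2, leader payoff 12.
Among 1, 16, 12, the best is 16 at Firm. Subgame-perfect outcome: (Firm, N1) with payoffs (16, 20).
Under simultaneous play:
Union's best replies: N1→Soft; N2→Hard; N3→Soft; N4→Hard.
Management's best replies: Soft→N2; Firm→N1; Hard→N2.
Only (Hard, N2) has each player best-responding; Nash payoffs (12, 12).
Union's commitment gain: 16 − 12 = 4.

4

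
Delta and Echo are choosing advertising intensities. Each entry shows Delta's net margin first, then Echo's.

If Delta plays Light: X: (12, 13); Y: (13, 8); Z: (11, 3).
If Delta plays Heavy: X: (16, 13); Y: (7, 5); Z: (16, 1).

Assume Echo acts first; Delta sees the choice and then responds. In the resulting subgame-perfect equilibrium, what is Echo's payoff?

Backward induction with Echo moving first.
- X: Delta compares 12, 16 and picks Heavy; Echo would get 13.
- Y: Delta compares 13, 7 and picks Light; Echo would get 8.
- Z: Delta compares 11, 16 and picks Heavy; Echo would get 1.
Echo's induced payoffs are 13, 8, 1, so Echo commits to X. Subgame-perfect outcome: (Heavy, X) with payoffs (16, 13).

13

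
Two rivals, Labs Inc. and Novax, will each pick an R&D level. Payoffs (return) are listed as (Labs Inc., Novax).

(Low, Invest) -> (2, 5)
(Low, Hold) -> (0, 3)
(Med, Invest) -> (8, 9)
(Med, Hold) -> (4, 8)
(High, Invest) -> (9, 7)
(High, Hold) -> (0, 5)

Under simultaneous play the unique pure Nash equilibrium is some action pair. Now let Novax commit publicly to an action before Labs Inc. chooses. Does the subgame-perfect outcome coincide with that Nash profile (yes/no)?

no

Solve by backward induction (Novax leads).
- Invest → Labs Inc. plays High (best of 2, 8, 9); Novax gets 7.
- Hold → Labs Inc. plays Med (best of 0, 4, 0); Novax gets 8.
Among 7, 8, the best is 8 at Hold. Subgame-perfect outcome: (Med, Hold) with payoffs (4, 8).
For the simultaneous game, intersect best replies.
Labs Inc.'s best replies: Invest→High; Hold→Med.
Novax's best replies: Low→Invest; Med→Invest; High→Invest.
The unique mutual best reply is (High, Invest), giving (9, 7).
Sequential outcome (Med, Hold) differs from the Nash profile (High, Invest).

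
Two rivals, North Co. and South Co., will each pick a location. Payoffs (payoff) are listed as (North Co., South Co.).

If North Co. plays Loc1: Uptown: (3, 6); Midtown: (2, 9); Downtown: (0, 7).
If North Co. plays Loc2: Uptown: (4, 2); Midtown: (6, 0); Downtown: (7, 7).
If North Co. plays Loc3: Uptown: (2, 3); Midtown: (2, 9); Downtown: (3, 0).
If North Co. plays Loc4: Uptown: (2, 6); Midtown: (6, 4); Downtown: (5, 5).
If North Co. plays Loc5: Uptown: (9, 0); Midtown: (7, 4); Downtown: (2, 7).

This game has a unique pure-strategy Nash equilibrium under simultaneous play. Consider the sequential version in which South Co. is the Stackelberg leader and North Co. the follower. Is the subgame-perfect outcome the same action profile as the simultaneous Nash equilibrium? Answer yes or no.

Work backward from North Co.'s decision.
- Uptown: BR = Loc5, leader payoff 0.
- Midtown: BR = Loc5, leader payoff 4.
- Downtown: BR = Loc2, leader payoff 7.
South Co.'s induced payoffs are 0, 4, 7, so South Co. commits to Downtown. Subgame-perfect outcome: (Loc2, Downtown) with payoffs (7, 7).
For the simultaneous game, intersect best replies.
North Co.'s best replies: Uptown→Loc5; Midtown→Loc5; Downtown→Loc2.
South Co.'s best replies: Loc1→Midtown; Loc2→Downtown; Loc3→Midtown; Loc4→Uptown; Loc5→Downtown.
Only (Loc2, Downtown) has each player best-responding; Nash payoffs (7, 7).
Sequential outcome (Loc2, Downtown) coincides with the Nash profile (Loc2, Downtown).

yes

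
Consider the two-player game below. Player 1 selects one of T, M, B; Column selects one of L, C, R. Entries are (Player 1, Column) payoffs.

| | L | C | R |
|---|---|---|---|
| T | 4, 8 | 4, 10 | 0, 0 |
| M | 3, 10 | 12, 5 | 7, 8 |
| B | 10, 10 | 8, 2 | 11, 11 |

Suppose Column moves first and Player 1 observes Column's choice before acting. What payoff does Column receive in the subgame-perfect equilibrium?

Work backward from Player 1's decision.
- L: BR = B, leader payoff 10.
- C: BR = M, leader payoff 5.
- R: BR = B, leader payoff 11.
Maximizing over 10, 5, 11, Column chooses R. Subgame-perfect outcome: (B, R) with payoffs (11, 11).

11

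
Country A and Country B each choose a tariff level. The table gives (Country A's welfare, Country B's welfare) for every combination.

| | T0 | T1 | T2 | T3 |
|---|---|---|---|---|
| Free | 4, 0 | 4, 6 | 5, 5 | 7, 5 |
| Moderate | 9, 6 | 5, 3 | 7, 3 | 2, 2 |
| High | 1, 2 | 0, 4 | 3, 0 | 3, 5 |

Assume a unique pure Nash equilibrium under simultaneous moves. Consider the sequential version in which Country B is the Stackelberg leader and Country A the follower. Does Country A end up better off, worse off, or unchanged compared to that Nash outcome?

Work backward from Country A's decision.
- T0: BR = Moderate, leader payoff 6.
- T1: BR = Moderate, leader payoff 3.
- T2: BR = Moderate, leader payoff 3.
- T3: BR = Free, leader payoff 5.
Maximizing over 6, 3, 3, 5, Country B chooses T0. Subgame-perfect outcome: (Moderate, T0) with payoffs (9, 6).
For the simultaneous game, intersect best replies.
Country A's best replies: T0→Moderate; T1→Moderate; T2→Moderate; T3→Free.
Country B's best replies: Free→T1; Moderate→T0; High→T3.
Only (Moderate, T0) has each player best-responding; Nash payoffs (9, 6).
Country A earns 9 sequentially versus 9 at the Nash outcome: unchanged.

unchanged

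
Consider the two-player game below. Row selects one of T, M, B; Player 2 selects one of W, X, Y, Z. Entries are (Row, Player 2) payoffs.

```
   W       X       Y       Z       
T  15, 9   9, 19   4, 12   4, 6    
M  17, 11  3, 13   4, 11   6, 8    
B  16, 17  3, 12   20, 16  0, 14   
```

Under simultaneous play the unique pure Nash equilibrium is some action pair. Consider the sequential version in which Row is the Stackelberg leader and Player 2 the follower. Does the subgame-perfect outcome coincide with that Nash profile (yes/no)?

no

Player 2 best-responds to each possible Row move:
- T: Player 2 compares 9, 19, 12, 6 and picks X; Row would get 9.
- M: Player 2 compares 11, 13, 11, 8 and picks X; Row would get 3.
- B: Player 2 compares 17, 12, 16, 14 and picks W; Row would get 16.
Among 9, 3, 16, the best is 16 at B. Subgame-perfect outcome: (B, W) with payoffs (16, 17).
Now find the simultaneous Nash equilibrium.
Row's best replies: W→M; X→T; Y→B; Z→M.
Player 2's best replies: T→X; M→X; B→W.
The unique mutual best reply is (T, X), giving (9, 19).
Sequential outcome (B, W) differs from the Nash profile (T, X).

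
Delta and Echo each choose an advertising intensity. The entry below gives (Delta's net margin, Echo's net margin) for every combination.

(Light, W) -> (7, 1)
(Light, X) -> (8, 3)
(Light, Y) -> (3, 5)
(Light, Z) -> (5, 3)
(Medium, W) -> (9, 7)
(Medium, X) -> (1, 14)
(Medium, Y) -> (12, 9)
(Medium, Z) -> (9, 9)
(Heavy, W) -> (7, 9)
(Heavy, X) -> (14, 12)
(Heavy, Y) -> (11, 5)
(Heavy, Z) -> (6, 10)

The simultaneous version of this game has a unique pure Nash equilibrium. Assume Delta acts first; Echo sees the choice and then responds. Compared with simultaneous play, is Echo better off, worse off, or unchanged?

Echo best-responds to each possible Delta move:
- Light: Echo compares 1, 3, 5, 3 and picks Y; Delta would get 3.
- Medium: Echo compares 7, 14, 9, 9 and picks X; Delta would get 1.
- Heavy: Echo compares 9, 12, 5, 10 and picks X; Delta would get 14.
Delta's induced payoffs are 3, 1, 14, so Delta commits to Heavy. Subgame-perfect outcome: (Heavy, X) with payoffs (14, 12).
For the simultaneous game, intersect best replies.
Delta's best replies: W→Medium; X→Heavy; Y→Medium; Z→Medium.
Echo's best replies: Light→Y; Medium→X; Heavy→X.
Only (Heavy, X) has each player best-responding; Nash payoffs (14, 12).
Echo earns 12 sequentially versus 12 at the Nash outcome: unchanged.

unchanged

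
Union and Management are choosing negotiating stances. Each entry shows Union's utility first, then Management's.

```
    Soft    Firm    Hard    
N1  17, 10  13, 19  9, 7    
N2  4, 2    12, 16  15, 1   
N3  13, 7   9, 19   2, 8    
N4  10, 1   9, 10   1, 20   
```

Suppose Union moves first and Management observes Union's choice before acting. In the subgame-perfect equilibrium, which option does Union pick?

Work backward from Management's decision.
- N1: Management compares 10, 19, 7 and picks Firm; Union would get 13.
- N2: Management compares 2, 16, 1 and picks Firm; Union would get 12.
- N3: Management compares 7, 19, 8 and picks Firm; Union would get 9.
- N4: Management compares 1, 10, 20 and picks Hard; Union would get 1.
Maximizing over 13, 12, 9, 1, Union chooses N1. Subgame-perfect outcome: (N1, Firm) with payoffs (13, 19).

N1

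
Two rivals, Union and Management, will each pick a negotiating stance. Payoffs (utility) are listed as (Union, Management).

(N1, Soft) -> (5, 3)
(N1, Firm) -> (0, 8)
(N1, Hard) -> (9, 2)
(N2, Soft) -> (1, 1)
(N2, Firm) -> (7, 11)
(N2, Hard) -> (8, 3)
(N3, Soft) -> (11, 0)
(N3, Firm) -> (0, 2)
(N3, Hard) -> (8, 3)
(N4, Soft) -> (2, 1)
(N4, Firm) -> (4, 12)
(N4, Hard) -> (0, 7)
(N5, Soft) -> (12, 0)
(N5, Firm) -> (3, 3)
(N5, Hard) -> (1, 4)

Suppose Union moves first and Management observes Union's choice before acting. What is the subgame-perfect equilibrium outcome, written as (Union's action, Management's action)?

(N3, Hard)

Management best-responds to each possible Union move:
- N1: Management compares 3, 8, 2 and picks Firm; Union would get 0.
- N2: Management compares 1, 11, 3 and picks Firm; Union would get 7.
- N3: Management compares 0, 2, 3 and picks Hard; Union would get 8.
- N4: Management compares 1, 12, 7 and picks Firm; Union would get 4.
- N5: Management compares 0, 3, 4 and picks Hard; Union would get 1.
Maximizing over 0, 7, 8, 4, 1, Union chooses N3. Subgame-perfect outcome: (N3, Hard) with payoffs (8, 3).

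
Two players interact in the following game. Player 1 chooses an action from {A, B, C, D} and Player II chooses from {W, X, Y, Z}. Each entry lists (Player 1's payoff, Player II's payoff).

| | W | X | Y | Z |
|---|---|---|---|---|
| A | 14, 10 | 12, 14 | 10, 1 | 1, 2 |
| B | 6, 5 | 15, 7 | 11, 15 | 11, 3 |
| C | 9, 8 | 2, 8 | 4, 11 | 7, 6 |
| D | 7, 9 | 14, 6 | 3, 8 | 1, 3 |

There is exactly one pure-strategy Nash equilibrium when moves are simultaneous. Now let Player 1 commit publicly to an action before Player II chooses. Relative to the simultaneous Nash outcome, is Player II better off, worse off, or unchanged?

worse off

Solve by backward induction (Player 1 leads).
- A: Player II compares 10, 14, 1, 2 and picks X; Player 1 would get 12.
- B: Player II compares 5, 7, 15, 3 and picks Y; Player 1 would get 11.
- C: Player II compares 8, 8, 11, 6 and picks Y; Player 1 would get 4.
- D: Player II compares 9, 6, 8, 3 and picks W; Player 1 would get 7.
Player 1's induced payoffs are 12, 11, 4, 7, so Player 1 commits to A. Subgame-perfect outcome: (A, X) with payoffs (12, 14).
For the simultaneous game, intersect best replies.
Player 1's best replies: W→A; X→B; Y→B; Z→B.
Player II's best replies: A→X; B→Y; C→Y; D→W.
Only (B, Y) has each player best-responding; Nash payoffs (11, 15).
Player II earns 14 sequentially versus 15 at the Nash outcome: worse off.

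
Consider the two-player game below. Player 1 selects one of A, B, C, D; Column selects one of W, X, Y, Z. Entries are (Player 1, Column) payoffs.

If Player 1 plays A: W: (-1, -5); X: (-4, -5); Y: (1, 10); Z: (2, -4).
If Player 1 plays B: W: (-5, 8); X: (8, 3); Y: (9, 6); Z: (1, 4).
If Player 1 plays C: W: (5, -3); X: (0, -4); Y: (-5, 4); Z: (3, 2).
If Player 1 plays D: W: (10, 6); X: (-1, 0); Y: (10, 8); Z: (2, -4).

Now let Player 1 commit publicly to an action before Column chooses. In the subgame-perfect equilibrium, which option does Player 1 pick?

D

Backward induction with Player 1 moving first.
- A → Column plays Y (best of -5, -5, 10, -4); Player 1 gets 1.
- B → Column plays W (best of 8, 3, 6, 4); Player 1 gets -5.
- C → Column plays Y (best of -3, -4, 4, 2); Player 1 gets -5.
- D → Column plays Y (best of 6, 0, 8, -4); Player 1 gets 10.
Player 1's induced payoffs are 1, -5, -5, 10, so Player 1 commits to D. Subgame-perfect outcome: (D, Y) with payoffs (10, 8).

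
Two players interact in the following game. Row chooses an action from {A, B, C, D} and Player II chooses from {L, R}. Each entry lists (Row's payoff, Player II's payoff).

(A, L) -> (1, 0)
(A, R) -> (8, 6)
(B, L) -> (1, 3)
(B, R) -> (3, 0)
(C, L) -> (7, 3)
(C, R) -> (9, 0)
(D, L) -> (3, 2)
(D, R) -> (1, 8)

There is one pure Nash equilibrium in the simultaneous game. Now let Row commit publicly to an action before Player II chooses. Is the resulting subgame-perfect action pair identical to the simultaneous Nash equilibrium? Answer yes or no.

Solve by backward induction (Row leads).
- A: Player II compares 0, 6 and picks R; Row would get 8.
- B: Player II compares 3, 0 and picks L; Row would get 1.
- C: Player II compares 3, 0 and picks L; Row would get 7.
- D: Player II compares 2, 8 and picks R; Row would get 1.
Maximizing over 8, 1, 7, 1, Row chooses A. Subgame-perfect outcome: (A, R) with payoffs (8, 6).
Now find the simultaneous Nash equilibrium.
Row's best replies: L→C; R→C.
Player II's best replies: A→R; B→L; C→L; D→R.
Only (C, L) has each player best-responding; Nash payoffs (7, 3).
Sequential outcome (A, R) differs from the Nash profile (C, L).

no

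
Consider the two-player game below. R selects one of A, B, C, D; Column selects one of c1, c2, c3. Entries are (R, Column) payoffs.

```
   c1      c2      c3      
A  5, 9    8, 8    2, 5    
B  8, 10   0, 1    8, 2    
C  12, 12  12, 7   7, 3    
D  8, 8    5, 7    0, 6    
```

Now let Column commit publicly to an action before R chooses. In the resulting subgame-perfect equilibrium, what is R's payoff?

R best-responds to each possible Column move:
- c1 → R plays C (best of 5, 8, 12, 8); Column gets 12.
- c2 → R plays C (best of 8, 0, 12, 5); Column gets 7.
- c3 → R plays B (best of 2, 8, 7, 0); Column gets 2.
Maximizing over 12, 7, 2, Column chooses c1. Subgame-perfect outcome: (C, c1) with payoffs (12, 12).

12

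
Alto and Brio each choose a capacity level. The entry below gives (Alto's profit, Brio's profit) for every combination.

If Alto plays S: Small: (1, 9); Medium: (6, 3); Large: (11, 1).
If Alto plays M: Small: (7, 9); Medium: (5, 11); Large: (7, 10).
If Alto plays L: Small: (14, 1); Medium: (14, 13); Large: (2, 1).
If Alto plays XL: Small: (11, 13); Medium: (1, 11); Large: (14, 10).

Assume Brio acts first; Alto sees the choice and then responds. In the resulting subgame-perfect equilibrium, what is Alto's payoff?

Alto best-responds to each possible Brio move:
- Small → Alto plays L (best of 1, 7, 14, 11); Brio gets 1.
- Medium → Alto plays L (best of 6, 5, 14, 1); Brio gets 13.
- Large → Alto plays XL (best of 11, 7, 2, 14); Brio gets 10.
Among 1, 13, 10, the best is 13 at Medium. Subgame-perfect outcome: (L, Medium) with payoffs (14, 13).

14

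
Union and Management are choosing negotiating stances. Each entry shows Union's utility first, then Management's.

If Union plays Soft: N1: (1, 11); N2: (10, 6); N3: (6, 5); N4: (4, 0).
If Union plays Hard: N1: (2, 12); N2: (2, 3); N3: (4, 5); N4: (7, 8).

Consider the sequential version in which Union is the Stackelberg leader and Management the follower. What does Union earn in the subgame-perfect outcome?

2

Work backward from Management's decision.
- Soft: BR = N1, leader payoff 1.
- Hard: BR = N1, leader payoff 2.
Among 1, 2, the best is 2 at Hard. Subgame-perfect outcome: (Hard, N1) with payoffs (2, 12).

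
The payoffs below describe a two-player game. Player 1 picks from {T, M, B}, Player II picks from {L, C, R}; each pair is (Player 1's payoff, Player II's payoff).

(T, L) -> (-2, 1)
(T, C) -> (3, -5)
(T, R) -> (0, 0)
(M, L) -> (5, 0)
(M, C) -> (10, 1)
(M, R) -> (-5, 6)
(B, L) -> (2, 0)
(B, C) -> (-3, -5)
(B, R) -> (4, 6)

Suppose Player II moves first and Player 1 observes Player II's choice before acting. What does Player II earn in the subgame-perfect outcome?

Work backward from Player 1's decision.
- L: BR = M, leader payoff 0.
- C: BR = M, leader payoff 1.
- R: BR = B, leader payoff 6.
Among 0, 1, 6, the best is 6 at R. Subgame-perfect outcome: (B, R) with payoffs (4, 6).

6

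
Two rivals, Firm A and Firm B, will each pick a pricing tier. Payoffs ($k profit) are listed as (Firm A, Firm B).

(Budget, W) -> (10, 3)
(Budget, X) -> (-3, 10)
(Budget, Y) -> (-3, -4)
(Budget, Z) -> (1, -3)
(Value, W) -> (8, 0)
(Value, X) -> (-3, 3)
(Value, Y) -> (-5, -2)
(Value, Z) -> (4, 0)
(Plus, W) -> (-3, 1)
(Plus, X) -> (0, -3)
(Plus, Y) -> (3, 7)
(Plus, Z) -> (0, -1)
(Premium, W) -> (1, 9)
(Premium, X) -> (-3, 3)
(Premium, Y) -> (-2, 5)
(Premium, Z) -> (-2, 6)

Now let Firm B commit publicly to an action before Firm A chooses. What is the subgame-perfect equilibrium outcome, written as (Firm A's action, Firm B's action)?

Backward induction with Firm B moving first.
- W: Firm A compares 10, 8, -3, 1 and picks Budget; Firm B would get 3.
- X: Firm A compares -3, -3, 0, -3 and picks Plus; Firm B would get -3.
- Y: Firm A compares -3, -5, 3, -2 and picks Plus; Firm B would get 7.
- Z: Firm A compares 1, 4, 0, -2 and picks Value; Firm B would get 0.
Firm B's induced payoffs are 3, -3, 7, 0, so Firm B commits to Y. Subgame-perfect outcome: (Plus, Y) with payoffs (3, 7).

(Plus, Y)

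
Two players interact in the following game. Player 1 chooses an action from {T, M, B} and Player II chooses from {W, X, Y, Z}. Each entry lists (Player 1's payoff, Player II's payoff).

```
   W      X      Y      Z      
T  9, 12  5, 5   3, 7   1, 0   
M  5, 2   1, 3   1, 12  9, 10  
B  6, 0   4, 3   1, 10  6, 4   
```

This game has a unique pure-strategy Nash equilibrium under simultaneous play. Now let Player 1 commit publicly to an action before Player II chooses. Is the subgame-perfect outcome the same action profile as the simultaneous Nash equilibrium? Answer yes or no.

yes

Backward induction with Player 1 moving first.
- T: Player II compares 12, 5, 7, 0 and picks W; Player 1 would get 9.
- M: Player II compares 2, 3, 12, 10 and picks Y; Player 1 would get 1.
- B: Player II compares 0, 3, 10, 4 and picks Y; Player 1 would get 1.
Player 1's induced payoffs are 9, 1, 1, so Player 1 commits to T. Subgame-perfect outcome: (T, W) with payoffs (9, 12).
Under simultaneous play:
Player 1's best replies: W→T; X→T; Y→T; Z→M.
Player II's best replies: T→W; M→Y; B→Y.
Only (T, W) has each player best-responding; Nash payoffs (9, 12).
Sequential outcome (T, W) coincides with the Nash profile (T, W).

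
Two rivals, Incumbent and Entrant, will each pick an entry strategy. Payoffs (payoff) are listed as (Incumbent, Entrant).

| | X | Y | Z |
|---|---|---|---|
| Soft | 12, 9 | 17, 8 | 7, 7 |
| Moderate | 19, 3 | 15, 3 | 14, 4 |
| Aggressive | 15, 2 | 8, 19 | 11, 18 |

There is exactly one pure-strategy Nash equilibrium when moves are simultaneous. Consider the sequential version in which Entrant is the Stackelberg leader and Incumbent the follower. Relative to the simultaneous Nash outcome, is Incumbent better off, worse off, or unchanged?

better off

Solve by backward induction (Entrant leads).
- X: Incumbent compares 12, 19, 15 and picks Moderate; Entrant would get 3.
- Y: Incumbent compares 17, 15, 8 and picks Soft; Entrant would get 8.
- Z: Incumbent compares 7, 14, 11 and picks Moderate; Entrant would get 4.
Entrant's induced payoffs are 3, 8, 4, so Entrant commits to Y. Subgame-perfect outcome: (Soft, Y) with payoffs (17, 8).
Under simultaneous play:
Incumbent's best replies: X→Moderate; Y→Soft; Z→Moderate.
Entrant's best replies: Soft→X; Moderate→Z; Aggressive→Y.
The unique mutual best reply is (Moderate, Z), giving (14, 4).
Incumbent earns 17 sequentially versus 14 at the Nash outcome: better off.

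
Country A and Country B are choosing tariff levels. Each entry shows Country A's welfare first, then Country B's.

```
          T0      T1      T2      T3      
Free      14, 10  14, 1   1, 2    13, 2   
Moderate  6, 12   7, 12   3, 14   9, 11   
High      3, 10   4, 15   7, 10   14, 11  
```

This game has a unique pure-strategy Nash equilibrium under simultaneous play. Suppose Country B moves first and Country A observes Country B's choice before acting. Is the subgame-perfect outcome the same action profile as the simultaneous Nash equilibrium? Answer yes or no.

no

Solve by backward induction (Country B leads).
- T0 → Country A plays Free (best of 14, 6, 3); Country B gets 10.
- T1 → Country A plays Free (best of 14, 7, 4); Country B gets 1.
- T2 → Country A plays High (best of 1, 3, 7); Country B gets 10.
- T3 → Country A plays High (best of 13, 9, 14); Country B gets 11.
Among 10, 1, 10, 11, the best is 11 at T3. Subgame-perfect outcome: (High, T3) with payoffs (14, 11).
Under simultaneous play:
Country A's best replies: T0→Free; T1→Free; T2→High; T3→High.
Country B's best replies: Free→T0; Moderate→T2; High→T1.
Only (Free, T0) has each player best-responding; Nash payoffs (14, 10).
Sequential outcome (High, T3) differs from the Nash profile (Free, T0).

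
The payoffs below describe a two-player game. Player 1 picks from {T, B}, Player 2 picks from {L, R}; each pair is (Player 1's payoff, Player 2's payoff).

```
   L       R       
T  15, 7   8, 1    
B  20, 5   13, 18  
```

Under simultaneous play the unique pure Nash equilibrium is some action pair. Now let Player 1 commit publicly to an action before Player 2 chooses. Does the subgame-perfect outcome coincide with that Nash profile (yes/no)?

no

Work backward from Player 2's decision.
- T: BR = L, leader payoff 15.
- B: BR = R, leader payoff 13.
Among 15, 13, the best is 15 at T. Subgame-perfect outcome: (T, L) with payoffs (15, 7).
Under simultaneous play:
Player 1's best replies: L→B; R→B.
Player 2's best replies: T→L; B→R.
Only (B, R) has each player best-responding; Nash payoffs (13, 18).
Sequential outcome (T, L) differs from the Nash profile (B, R).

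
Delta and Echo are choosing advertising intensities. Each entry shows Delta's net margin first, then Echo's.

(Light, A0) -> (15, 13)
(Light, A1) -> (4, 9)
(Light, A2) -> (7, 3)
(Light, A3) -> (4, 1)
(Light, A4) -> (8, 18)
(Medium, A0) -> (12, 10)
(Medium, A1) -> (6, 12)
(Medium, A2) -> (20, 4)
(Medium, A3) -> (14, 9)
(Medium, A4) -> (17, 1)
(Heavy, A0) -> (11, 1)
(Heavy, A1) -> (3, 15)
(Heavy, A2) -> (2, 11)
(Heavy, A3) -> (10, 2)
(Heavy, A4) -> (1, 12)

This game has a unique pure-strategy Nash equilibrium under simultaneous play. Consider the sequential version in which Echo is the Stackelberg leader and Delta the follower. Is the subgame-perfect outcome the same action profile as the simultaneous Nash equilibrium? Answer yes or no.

no

Delta best-responds to each possible Echo move:
- A0: Delta compares 15, 12, 11 and picks Light; Echo would get 13.
- A1: Delta compares 4, 6, 3 and picks Medium; Echo would get 12.
- A2: Delta compares 7, 20, 2 and picks Medium; Echo would get 4.
- A3: Delta compares 4, 14, 10 and picks Medium; Echo would get 9.
- A4: Delta compares 8, 17, 1 and picks Medium; Echo would get 1.
Among 13, 12, 4, 9, 1, the best is 13 at A0. Subgame-perfect outcome: (Light, A0) with payoffs (15, 13).
Now find the simultaneous Nash equilibrium.
Delta's best replies: A0→Light; A1→Medium; A2→Medium; A3→Medium; A4→Medium.
Echo's best replies: Light→A4; Medium→A1; Heavy→A1.
The unique mutual best reply is (Medium, A1), giving (6, 12).
Sequential outcome (Light, A0) differs from the Nash profile (Medium, A1).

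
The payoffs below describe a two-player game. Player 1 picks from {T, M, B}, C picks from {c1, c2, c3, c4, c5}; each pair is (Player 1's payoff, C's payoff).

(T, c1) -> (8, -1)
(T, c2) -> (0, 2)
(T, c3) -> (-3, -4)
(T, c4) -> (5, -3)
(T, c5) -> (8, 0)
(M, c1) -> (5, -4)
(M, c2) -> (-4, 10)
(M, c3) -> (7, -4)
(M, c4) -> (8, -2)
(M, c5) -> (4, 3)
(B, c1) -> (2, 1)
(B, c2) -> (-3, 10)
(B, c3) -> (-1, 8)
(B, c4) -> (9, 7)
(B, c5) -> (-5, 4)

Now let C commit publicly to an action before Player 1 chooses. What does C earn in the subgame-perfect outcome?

7

Solve by backward induction (C leads).
- c1 → Player 1 plays T (best of 8, 5, 2); C gets -1.
- c2 → Player 1 plays T (best of 0, -4, -3); C gets 2.
- c3 → Player 1 plays M (best of -3, 7, -1); C gets -4.
- c4 → Player 1 plays B (best of 5, 8, 9); C gets 7.
- c5 → Player 1 plays T (best of 8, 4, -5); C gets 0.
Maximizing over -1, 2, -4, 7, 0, C chooses c4. Subgame-perfect outcome: (B, c4) with payoffs (9, 7).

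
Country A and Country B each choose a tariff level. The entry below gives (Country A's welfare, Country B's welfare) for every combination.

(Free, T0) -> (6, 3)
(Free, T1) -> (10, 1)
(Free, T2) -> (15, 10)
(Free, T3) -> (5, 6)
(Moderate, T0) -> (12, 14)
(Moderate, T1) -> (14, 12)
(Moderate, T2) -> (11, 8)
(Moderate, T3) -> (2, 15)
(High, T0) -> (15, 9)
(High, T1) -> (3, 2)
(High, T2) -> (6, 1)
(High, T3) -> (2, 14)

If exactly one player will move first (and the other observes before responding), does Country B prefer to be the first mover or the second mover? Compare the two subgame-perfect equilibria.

If Country A leads: Country B's best replies are Free→T2, Moderate→T3, High→T3; Country A's induced payoffs 15, 2, 2; outcome (Free, T2), payoffs (15, 10).
If Country B leads: Country A's best replies are T0→High, T1→Moderate, T2→Free, T3→Free; Country B's induced payoffs 9, 12, 10, 6; outcome (Moderate, T1), payoffs (14, 12).
Country B gets 12 moving first and 10 moving second, so Country B prefers to move first.

first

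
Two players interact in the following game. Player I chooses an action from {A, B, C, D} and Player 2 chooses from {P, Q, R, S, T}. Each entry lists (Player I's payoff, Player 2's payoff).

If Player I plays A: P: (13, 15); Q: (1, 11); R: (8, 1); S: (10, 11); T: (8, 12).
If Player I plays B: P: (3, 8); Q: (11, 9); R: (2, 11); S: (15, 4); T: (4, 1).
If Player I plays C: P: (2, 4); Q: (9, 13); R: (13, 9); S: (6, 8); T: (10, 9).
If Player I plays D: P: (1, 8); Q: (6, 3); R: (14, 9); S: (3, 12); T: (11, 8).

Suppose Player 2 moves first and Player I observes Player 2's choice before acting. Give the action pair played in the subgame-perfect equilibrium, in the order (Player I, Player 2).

(A, P)

Backward induction with Player 2 moving first.
- P: Player I compares 13, 3, 2, 1 and picks A; Player 2 would get 15.
- Q: Player I compares 1, 11, 9, 6 and picks B; Player 2 would get 9.
- R: Player I compares 8, 2, 13, 14 and picks D; Player 2 would get 9.
- S: Player I compares 10, 15, 6, 3 and picks B; Player 2 would get 4.
- T: Player I compares 8, 4, 10, 11 and picks D; Player 2 would get 8.
Maximizing over 15, 9, 9, 4, 8, Player 2 chooses P. Subgame-perfect outcome: (A, P) with payoffs (13, 15).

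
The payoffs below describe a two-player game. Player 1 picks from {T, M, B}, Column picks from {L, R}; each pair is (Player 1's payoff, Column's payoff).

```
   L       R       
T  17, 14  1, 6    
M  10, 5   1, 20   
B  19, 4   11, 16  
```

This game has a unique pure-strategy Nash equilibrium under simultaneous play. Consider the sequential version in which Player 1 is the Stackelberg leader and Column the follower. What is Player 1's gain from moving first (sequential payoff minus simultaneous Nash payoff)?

Work backward from Column's decision.
- T → Column plays L (best of 14, 6); Player 1 gets 17.
- M → Column plays R (best of 5, 20); Player 1 gets 1.
- B → Column plays R (best of 4, 16); Player 1 gets 11.
Player 1's induced payoffs are 17, 1, 11, so Player 1 commits to T. Subgame-perfect outcome: (T, L) with payoffs (17, 14).
Now find the simultaneous Nash equilibrium.
Player 1's best replies: L→B; R→B.
Column's best replies: T→L; M→R; B→R.
Only (B, R) has each player best-responding; Nash payoffs (11, 16).
Player 1's commitment gain: 17 − 11 = 6.

6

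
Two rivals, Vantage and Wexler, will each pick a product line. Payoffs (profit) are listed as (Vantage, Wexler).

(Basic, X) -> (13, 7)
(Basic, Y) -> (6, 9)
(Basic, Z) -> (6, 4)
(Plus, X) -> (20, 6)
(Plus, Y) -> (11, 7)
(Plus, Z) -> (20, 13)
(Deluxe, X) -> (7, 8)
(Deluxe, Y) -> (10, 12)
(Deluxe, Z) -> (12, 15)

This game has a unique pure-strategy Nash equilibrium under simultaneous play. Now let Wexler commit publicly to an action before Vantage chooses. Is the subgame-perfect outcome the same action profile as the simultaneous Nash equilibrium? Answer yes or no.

Backward induction with Wexler moving first.
- X: Vantage compares 13, 20, 7 and picks Plus; Wexler would get 6.
- Y: Vantage compares 6, 11, 10 and picks Plus; Wexler would get 7.
- Z: Vantage compares 6, 20, 12 and picks Plus; Wexler would get 13.
Maximizing over 6, 7, 13, Wexler chooses Z. Subgame-perfect outcome: (Plus, Z) with payoffs (20, 13).
Now find the simultaneous Nash equilibrium.
Vantage's best replies: X→Plus; Y→Plus; Z→Plus.
Wexler's best replies: Basic→Y; Plus→Z; Deluxe→Z.
The unique mutual best reply is (Plus, Z), giving (20, 13).
Sequential outcome (Plus, Z) coincides with the Nash profile (Plus, Z).

yes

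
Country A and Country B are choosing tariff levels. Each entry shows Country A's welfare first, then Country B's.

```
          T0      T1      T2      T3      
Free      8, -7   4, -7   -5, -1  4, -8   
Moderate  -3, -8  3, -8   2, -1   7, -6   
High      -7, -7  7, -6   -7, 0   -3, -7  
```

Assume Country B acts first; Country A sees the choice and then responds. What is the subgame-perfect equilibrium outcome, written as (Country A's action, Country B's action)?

Work backward from Country A's decision.
- T0: Country A compares 8, -3, -7 and picks Free; Country B would get -7.
- T1: Country A compares 4, 3, 7 and picks High; Country B would get -6.
- T2: Country A compares -5, 2, -7 and picks Moderate; Country B would get -1.
- T3: Country A compares 4, 7, -3 and picks Moderate; Country B would get -6.
Country B's induced payoffs are -7, -6, -1, -6, so Country B commits to T2. Subgame-perfect outcome: (Moderate, T2) with payoffs (2, -1).

(Moderate, T2)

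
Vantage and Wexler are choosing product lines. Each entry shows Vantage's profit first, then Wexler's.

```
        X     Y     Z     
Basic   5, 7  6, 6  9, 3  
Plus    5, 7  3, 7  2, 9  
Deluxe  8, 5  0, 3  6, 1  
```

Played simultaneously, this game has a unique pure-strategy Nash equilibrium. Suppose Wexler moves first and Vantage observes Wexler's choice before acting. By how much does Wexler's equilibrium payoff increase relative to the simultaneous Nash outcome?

Work backward from Vantage's decision.
- X: BR = Deluxe, leader payoff 5.
- Y: BR = Basic, leader payoff 6.
- Z: BR = Basic, leader payoff 3.
Maximizing over 5, 6, 3, Wexler chooses Y. Subgame-perfect outcome: (Basic, Y) with payoffs (6, 6).
Now find the simultaneous Nash equilibrium.
Vantage's best replies: X→Deluxe; Y→Basic; Z→Basic.
Wexler's best replies: Basic→X; Plus→Z; Deluxe→X.
Only (Deluxe, X) has each player best-responding; Nash payoffs (8, 5).
Wexler's commitment gain: 6 − 5 = 1.

1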